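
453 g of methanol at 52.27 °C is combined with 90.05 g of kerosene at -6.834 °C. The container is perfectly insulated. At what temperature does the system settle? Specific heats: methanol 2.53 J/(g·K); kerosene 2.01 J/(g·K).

T_f ≈ 44.2 °C

Energy conservation, ΣQ = 0:
453·2.53·(T − 52.27) + 90.05·2.01·(T − (-6.834)) = 0
(1146.1 + 181) T = 1146.1·52.27 + 181·(-6.834)
T = 58669/1327.1 ≈ 44.21 °C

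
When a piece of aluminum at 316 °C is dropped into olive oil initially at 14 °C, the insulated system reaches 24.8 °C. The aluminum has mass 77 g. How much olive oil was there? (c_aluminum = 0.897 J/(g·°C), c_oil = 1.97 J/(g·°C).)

Setting the total heat transfer to zero:
77×0.897×(24.8 − 316) + m×1.97×(24.8 − 14) = 0
21.28 m = 20113
m = 20113/21.28 ≈ 945.3 g

m ≈ 945 g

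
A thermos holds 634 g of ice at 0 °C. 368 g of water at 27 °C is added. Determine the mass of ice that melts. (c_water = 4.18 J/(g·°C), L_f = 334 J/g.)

Heat available from the water dropping to 0 °C: 368·4.18·27 = 41532 J.
Melting all 634 g of ice would need 634·334 = 211756 J.
41532 J < 211756 J, so only part of the ice melts and the system sits at 0 °C.
m_melt = 41532 / L_f = 124.3 g.

m_melted ≈ 124 g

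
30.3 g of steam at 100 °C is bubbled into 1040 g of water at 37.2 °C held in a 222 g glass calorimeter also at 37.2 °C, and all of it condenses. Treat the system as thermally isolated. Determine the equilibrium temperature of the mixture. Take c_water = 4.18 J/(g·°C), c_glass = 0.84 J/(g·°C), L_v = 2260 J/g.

T_f ≈ 53.6 °C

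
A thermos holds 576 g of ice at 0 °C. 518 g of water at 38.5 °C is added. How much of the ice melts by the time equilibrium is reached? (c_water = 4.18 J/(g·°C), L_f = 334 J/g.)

m_melted ≈ 250 g

Cooling the water to 0 °C releases 518·4.18·38.5 = 83362 J.
Fully melting the ice requires m_ice L_f = 576·334 = 192384 J.
Since 83362 < 192384 J, not all the ice melts; equilibrium is at 0 °C.
m_melt = 83362 / L_f = 249.6 g.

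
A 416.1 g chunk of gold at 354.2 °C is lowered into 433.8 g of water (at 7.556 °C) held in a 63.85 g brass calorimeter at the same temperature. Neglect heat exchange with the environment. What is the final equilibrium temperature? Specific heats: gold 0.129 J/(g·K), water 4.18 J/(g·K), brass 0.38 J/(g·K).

Conservation of energy gives ΣQ = 0:
416.1*0.129*(T − 354.2) + 433.8*4.18*(T − 7.556) + 63.85*0.38*(T − 7.556) = 0
53.68(T − 354.2) + 1813.3(T − 7.556) + 24.26(T − 7.556) = 0
1891.2 T = 32897
T = 32897/1891.2 ≈ 17.39 °C

T_f ≈ 17.4 °C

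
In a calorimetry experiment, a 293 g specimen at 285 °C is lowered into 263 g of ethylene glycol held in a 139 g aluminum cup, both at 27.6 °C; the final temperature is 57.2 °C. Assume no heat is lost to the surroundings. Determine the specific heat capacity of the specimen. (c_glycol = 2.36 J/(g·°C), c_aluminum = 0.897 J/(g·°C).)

Net heat exchanged in the isolated system is zero:
293×c×(57.2 − 285) + 263×2.36×(57.2 − 27.6) + 139×0.897×(57.2 − 27.6) = 0
-66745 c = -22063
c = -22063/-66745 ≈ 0.3306 J/(g·°C)

c ≈ 0.331 J/(g·°C)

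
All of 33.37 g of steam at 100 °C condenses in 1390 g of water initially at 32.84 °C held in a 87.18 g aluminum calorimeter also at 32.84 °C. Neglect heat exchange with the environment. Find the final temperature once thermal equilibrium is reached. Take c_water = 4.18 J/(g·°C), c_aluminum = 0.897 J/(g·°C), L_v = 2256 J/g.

T_f ≈ 46.9 °C

Heat gained plus heat lost sum to zero:
steam→water at 100 °C releases m L_v = 33.37×2256 = 75283; condensate cools 100→T: 33.37×4.18×(T − 100) = 139.49(T − 100); water warms: 1390×4.18×(T − 32.84) = 5810.2(T − 32.84); cup: 78.2(T − 32.84)
6027.9 T = 75283 + 13949 + 193375 = 282606
T ≈ 46.88 °C, under the boiling point, so the assumption holds.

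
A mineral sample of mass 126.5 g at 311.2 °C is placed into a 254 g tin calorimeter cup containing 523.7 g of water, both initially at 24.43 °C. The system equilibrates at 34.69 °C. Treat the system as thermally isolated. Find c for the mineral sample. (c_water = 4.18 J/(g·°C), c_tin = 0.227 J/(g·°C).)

c ≈ 0.659 J/(g·°C)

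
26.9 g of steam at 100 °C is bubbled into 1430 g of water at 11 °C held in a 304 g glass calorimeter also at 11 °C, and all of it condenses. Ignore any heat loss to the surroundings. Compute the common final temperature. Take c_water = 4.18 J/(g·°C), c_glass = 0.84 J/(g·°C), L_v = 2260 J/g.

T_f ≈ 22.2 °C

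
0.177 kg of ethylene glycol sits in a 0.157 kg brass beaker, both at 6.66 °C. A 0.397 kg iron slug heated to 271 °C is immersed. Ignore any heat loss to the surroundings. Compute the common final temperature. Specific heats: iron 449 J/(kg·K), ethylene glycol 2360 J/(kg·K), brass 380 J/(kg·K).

T_f ≈ 78.5 °C

Setting the total heat transfer to zero:
0.397*449*(T − 271) + 0.177*2360*(T − 6.66) + 0.157*380*(T − 6.66) = 0
655.63 T = 51486
T = 51486/655.63 ≈ 78.53 °C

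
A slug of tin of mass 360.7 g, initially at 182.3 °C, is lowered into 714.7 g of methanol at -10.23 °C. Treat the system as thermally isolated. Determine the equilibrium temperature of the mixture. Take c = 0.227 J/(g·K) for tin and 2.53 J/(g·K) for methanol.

T_f ≈ -1.9 °C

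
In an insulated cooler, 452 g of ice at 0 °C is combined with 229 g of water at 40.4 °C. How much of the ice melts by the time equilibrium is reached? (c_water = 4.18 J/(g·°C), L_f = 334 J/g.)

Heat available from the water dropping to 0 °C: 229×4.18×40.4 = 38672 J.
Melting all 452 g of ice would need 452×334 = 150968 J.
Since 38672 < 150968 J, not all the ice melts; equilibrium is at 0 °C.
m_melted×334 = 38672  ⇒  m_melted ≈ 115.8 g.

m_melted ≈ 116 g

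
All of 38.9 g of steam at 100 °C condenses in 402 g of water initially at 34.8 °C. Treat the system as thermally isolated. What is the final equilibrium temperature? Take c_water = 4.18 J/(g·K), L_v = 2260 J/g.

T_f ≈ 88.3 °C

Taking heat into each body as positive, Σ m c ΔT = 0:
condense steam: −38.9×2260 = −87914
  condensed water 100 °C→T: 162.6(T − 100)
  water warms: 402×4.18×(T − 34.8) = 1680.4(T − 34.8)
1843 T = 87914 + 16260 + 58477 = 162651
T ≈ 88.26 °C (< 100 °C, so full condensation is consistent).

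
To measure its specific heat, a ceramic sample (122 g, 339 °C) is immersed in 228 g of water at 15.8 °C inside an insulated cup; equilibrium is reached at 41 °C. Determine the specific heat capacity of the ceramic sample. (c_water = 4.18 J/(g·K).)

c ≈ 0.661 J/(g·K)

m_s c (T_s − T_f) = m_water c_water (T_f − T_0):
122·c·(339 − 41) = 228·4.18·(41 − 15.8)
36356 c = 24017  ⇒  c ≈ 0.6606 J/(g·K)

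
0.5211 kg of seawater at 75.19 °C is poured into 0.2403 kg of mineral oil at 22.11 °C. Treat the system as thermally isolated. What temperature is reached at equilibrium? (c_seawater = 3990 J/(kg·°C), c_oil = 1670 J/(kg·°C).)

T_f ≈ 66.6 °C

T_f is the heat-capacity-weighted average of the initial temperatures:
T_f = (2079.2*75.19 + 401.3*22.11) / (2079.2 + 401.3)
    = 165207 / 2480.5 ≈ 66.60 °C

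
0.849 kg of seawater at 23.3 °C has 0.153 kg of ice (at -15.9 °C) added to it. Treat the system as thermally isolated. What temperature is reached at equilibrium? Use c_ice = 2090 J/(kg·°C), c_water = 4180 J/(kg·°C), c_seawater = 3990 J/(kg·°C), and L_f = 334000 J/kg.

T_f ≈ 5.6 °C

Heat gained plus heat lost sum to zero:
warm ice to 0 °C: 0.153·2090·(0 − (-15.9)) = 5084.3
  latent heat to melt: 0.153·334000 = 51102
  warm the meltwater: 639.54 T
  seawater: 3387.5(T − 23.3)
4027 T = 78929 − 56186 = 22743
T ≈ 5.65 °C (positive, so assuming full melt was valid).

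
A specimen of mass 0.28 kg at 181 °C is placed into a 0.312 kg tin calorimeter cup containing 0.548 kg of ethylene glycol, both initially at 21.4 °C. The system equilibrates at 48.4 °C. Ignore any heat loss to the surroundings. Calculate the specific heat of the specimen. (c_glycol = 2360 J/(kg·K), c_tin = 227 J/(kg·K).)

c ≈ 992 J/(kg·K)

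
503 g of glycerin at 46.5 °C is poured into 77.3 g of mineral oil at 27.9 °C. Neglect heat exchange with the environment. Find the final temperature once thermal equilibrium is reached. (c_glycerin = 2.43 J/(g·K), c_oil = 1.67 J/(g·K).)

T_f ≈ 44.7 °C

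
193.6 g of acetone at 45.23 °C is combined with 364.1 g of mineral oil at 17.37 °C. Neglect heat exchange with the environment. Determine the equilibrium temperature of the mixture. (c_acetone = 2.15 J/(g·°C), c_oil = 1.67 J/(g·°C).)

T_f ≈ 28.7 °C

Net heat exchanged in the isolated system is zero:
193.6×2.15×(T − 45.23) + 364.1×1.67×(T − 17.37) = 0
(416.24 + 608.05) T = 416.24×45.23 + 608.05×17.37
T = 29388/1024.3 ≈ 28.69 °C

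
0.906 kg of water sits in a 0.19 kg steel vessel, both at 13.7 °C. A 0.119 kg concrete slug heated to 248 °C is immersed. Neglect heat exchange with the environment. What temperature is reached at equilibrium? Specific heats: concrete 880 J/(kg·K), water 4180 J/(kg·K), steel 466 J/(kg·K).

T_f ≈ 19.9 °C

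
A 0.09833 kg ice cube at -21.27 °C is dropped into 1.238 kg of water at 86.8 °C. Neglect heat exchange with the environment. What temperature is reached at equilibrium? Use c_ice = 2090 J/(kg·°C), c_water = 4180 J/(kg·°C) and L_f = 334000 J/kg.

Net heat exchanged in the isolated system is zero:
warm ice to 0 °C: 0.09833·2090·(0 − (-21.27)) = 4371.2
  fusion: m_ice L_f = 0.09833·334000 = 32842
  warm the meltwater: 411.02 T
  water cools: 1.238·4180·(T − 86.8) = 5174.8(T − 86.8)
5585.9 T = 449176 − 37213 = 411963
T ≈ 73.75 °C. Since T > 0 °C, the all-ice-melts assumption holds.

T_f ≈ 73.8 °C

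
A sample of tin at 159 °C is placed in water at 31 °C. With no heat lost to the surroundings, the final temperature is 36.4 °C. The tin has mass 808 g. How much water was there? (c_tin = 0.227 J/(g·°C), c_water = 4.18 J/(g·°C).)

Taking heat into each body as positive, Σ m c ΔT = 0:
808×0.227×(36.4 − 159) + m×4.18×(36.4 − 31) = 0
22.57 m = 22487
m = 22487/22.57 ≈ 996.2 g

m ≈ 996 g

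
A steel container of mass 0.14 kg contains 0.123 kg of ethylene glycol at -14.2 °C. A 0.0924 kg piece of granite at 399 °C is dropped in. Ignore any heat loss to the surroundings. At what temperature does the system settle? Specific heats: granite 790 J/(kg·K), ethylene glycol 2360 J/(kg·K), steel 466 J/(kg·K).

T_f ≈ 56.2 °C

T_f = Σ m_i c_i T_i / Σ m_i c_i:
T_f = (73×399 + 290.28×(-14.2) + 65.24×(-14.2)) / (73 + 290.28 + 65.24)
    = 24077 / 428.52 ≈ 56.19 °C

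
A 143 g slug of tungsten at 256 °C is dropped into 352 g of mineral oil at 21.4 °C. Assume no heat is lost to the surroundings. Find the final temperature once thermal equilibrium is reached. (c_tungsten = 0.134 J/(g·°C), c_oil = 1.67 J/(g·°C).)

T_f ≈ 28.8 °C

Net heat exchanged in the isolated system is zero:
143×0.134×(T − 256) + 352×1.67×(T − 21.4) = 0
(19.16 + 587.84) T = 19.16×256 + 587.84×21.4
T = 17485/607 ≈ 28.81 °C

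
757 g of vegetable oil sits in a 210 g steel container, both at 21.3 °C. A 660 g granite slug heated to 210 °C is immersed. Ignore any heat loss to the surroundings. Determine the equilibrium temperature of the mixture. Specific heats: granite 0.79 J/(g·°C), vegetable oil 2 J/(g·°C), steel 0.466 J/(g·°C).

T_f ≈ 67.4 °C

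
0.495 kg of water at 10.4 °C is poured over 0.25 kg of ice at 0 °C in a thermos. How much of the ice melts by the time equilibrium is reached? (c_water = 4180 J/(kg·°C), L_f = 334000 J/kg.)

Cooling the water to 0 °C releases 0.495·4180·10.4 = 21519 J.
To melt every bit of ice: 0.25·334000 = 83500 J.
That's not enough to melt it all — equilibrium is at 0 °C with ice remaining.
m_melted·334000 = 21519  ⇒  m_melted ≈ 0.06443 kg.

m_melted ≈ 0.0644 kg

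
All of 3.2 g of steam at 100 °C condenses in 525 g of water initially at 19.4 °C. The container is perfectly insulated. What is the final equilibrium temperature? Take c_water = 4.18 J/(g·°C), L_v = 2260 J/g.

T_f ≈ 23.2 °C

Energy conservation, ΣQ = 0:
steam→water at 100 °C releases m L_v = 3.2×2260 = 7232
  condensed water 100 °C→T: 13.38(T − 100)
  water warms: 525×4.18×(T − 19.4) = 2194.5(T − 19.4)
2207.9 T = 7232 + 1337.6 + 42573 = 51143
T ≈ 23.16 °C, under the boiling point, so the assumption holds.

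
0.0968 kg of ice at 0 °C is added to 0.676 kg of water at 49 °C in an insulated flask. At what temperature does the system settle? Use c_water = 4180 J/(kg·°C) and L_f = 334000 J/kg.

T_f ≈ 32.9 °C

Net heat exchanged in the isolated system is zero:
latent heat to melt: 0.0968×334000 = 32331; warm the meltwater: 404.62 T; water: 2825.7(T − 49)
3230.3 T = 138458 − 32331 = 106127
T ≈ 32.85 °C. Since T > 0 °C, the all-ice-melts assumption holds.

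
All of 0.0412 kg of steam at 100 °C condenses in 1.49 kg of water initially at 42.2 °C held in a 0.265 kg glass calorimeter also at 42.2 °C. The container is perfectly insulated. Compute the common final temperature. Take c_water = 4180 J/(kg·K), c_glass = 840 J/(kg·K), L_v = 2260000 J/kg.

T_f ≈ 57.8 °C

Taking heat into each body as positive, Σ m c ΔT = 0:
steam→water at 100 °C releases m L_v = 0.0412·2260000 = 93112; condensate cools 100→T: 0.0412·4180·(T − 100) = 172.22(T − 100); original water: 6228.2(T − 42.2); cup: 222.6(T − 42.2)
6623 T = 93112 + 17222 + 272224 = 382557
T ≈ 57.76 °C, under the boiling point, so the assumption holds.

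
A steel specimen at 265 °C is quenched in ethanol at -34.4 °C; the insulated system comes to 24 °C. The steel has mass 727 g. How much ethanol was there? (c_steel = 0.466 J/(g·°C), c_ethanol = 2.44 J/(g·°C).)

Heat gained plus heat lost sum to zero:
727·0.466·(24 − 265) + m·2.44·(24 − (-34.4)) = 0
142.5 m = 81646
m = 81646/142.5 ≈ 573 g

m ≈ 573 g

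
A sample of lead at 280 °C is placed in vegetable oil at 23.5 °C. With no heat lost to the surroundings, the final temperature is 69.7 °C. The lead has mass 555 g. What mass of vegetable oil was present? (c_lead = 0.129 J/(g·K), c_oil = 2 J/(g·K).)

m ≈ 163 g

Net heat exchanged in the isolated system is zero:
555×0.129×(69.7 − 280) + m×2×(69.7 − 23.5) = 0
92.4 m = 15056
m = 15056/92.4 ≈ 162.9 g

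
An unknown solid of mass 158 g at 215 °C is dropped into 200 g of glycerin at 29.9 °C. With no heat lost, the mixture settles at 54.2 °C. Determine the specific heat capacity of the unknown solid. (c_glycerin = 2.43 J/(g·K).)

c ≈ 0.465 J/(g·K)

Taking heat into each body as positive, Σ m c ΔT = 0:
158×c×(54.2 − 215) + 200×2.43×(54.2 − 29.9) = 0
-25406 c = -11810
c = -11810/-25406 ≈ 0.4648 J/(g·K)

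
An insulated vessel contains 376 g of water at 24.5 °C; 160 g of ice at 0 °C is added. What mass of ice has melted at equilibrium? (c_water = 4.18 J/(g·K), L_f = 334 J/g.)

m_melted ≈ 115 g

Cooling the water to 0 °C releases 376·4.18·24.5 = 38506 J.
To melt every bit of ice: 160·334 = 53440 J.
38506 J < 53440 J, so only part of the ice melts and the system sits at 0 °C.
m_melted·334 = 38506  ⇒  m_melted ≈ 115.3 g.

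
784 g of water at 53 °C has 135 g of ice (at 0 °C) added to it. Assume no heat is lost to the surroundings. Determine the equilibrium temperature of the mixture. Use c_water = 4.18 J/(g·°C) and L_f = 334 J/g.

Conservation of energy gives ΣQ = 0:
melt ice: 135·334 = 45090
  warm the meltwater: 564.3 T
  water cools: 784·4.18·(T − 53) = 3277.1(T − 53)
3841.4 T = 173687 − 45090 = 128597
T ≈ 33.48 °C — above 0 °C, consistent with complete melting.

T_f ≈ 33.5 °C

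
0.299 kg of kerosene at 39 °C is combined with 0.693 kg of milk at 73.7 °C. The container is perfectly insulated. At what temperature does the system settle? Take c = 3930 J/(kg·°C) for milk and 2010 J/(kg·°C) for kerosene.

T_f ≈ 67.4 °C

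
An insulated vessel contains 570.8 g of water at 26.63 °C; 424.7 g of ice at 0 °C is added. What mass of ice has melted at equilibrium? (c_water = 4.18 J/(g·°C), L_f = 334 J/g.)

m_melted ≈ 190 g

Water can give up m c ΔT = 570.8×4.18×26.63 = 63538 J before reaching 0 °C.
To melt every bit of ice: 424.7×334 = 141850 J.
Since 63538 < 141850 J, not all the ice melts; equilibrium is at 0 °C.
m_melt = 63538 / L_f = 190.2 g.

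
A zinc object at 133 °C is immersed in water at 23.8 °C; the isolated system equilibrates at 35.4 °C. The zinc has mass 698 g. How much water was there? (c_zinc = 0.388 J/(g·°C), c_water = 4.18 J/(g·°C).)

Heat gained plus heat lost sum to zero:
698·0.388·(35.4 − 133) + m·4.18·(35.4 − 23.8) = 0
48.49 m = 26432
m = 26432/48.49 ≈ 545.1 g

m ≈ 545 g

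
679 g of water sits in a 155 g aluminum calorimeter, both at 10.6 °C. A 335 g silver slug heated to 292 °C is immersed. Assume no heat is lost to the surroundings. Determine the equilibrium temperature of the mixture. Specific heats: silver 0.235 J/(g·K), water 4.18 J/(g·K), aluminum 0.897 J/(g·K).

T_f ≈ 17.8 °C

Energy conservation, ΣQ = 0:
335×0.235×(T − 292) + 679×4.18×(T − 10.6) + 155×0.897×(T − 10.6) = 0
(78.72 + 2838.2 + 139.03) T = 78.72×292 + 2838.2×10.6 + 139.03×10.6
T ≈ 17.85 °C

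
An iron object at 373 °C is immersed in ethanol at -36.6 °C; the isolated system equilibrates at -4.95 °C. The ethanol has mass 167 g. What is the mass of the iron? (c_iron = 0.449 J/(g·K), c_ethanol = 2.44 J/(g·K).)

|Q_iron| = |Q_ethanol|:
m·0.449·(373 − -4.95) = 167·2.44·(-4.95 − (-36.6))
169.7 m = 12897  ⇒  m ≈ 76 g

m ≈ 76 g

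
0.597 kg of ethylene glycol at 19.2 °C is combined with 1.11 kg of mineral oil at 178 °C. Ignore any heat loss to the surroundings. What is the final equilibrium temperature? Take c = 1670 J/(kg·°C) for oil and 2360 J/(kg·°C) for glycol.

With ΣQ=0 the equilibrium temperature is the m·c-weighted mean:
T_f = (1853.7·178 + 1408.9·19.2) / (1853.7 + 1408.9)
    = 357010 / 3262.6 ≈ 109.42 °C

T_f ≈ 109.4 °C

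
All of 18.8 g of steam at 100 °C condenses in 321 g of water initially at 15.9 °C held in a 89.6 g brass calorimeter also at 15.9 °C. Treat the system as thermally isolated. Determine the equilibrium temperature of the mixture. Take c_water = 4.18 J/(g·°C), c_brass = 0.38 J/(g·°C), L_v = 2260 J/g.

Conservation of energy gives ΣQ = 0:
latent heat released on condensation: 18.8×2260 = 42488
  condensed water 100 °C→T: 78.58(T − 100)
  water warms: 321×4.18×(T − 15.9) = 1341.8(T − 15.9)
  brass cup: 89.6×0.38×(T − 15.9) = 34.05(T − 15.9)
1454.4 T = 42488 + 7858.4 + 21876 = 72222
T ≈ 49.66 °C (< 100 °C, so full condensation is consistent).

T_f ≈ 49.7 °C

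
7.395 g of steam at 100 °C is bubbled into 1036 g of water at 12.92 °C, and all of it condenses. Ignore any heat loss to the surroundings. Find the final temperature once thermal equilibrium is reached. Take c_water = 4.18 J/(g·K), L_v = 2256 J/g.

T_f ≈ 17.4 °C

Conservation of energy gives ΣQ = 0:
latent heat released on condensation: 7.395·2256 = 16683
  condensed water 100 °C→T: 30.91(T − 100)
  water warms: 1036·4.18·(T − 12.92) = 4330.5(T − 12.92)
4361.4 T = 16683 + 3091.1 + 55950 = 75724
T ≈ 17.36 °C — below 100 °C, confirming all the steam condensed.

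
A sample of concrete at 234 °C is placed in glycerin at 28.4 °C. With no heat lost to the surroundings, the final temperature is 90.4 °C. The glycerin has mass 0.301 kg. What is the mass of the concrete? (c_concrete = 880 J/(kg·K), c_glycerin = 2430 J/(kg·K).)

Let T be the final temperature. ΣQ_i = 0:
m·880·(90.4 − 234) + 0.301·2430·(90.4 − 28.4) = 0
-126368 m = -45349
m = -45349/-126368 ≈ 0.3589 kg

m ≈ 0.359 kg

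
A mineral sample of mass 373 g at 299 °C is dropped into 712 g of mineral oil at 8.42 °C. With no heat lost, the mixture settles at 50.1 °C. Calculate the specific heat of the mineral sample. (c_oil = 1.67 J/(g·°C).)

m_s c (T_s − T_f) = m_oil c_oil (T_f − T_0):
373·c·(299 − 50.1) = 712·1.67·(50.1 − 8.42)
92840 c = 49559  ⇒  c ≈ 0.5338 J/(g·°C)

c ≈ 0.534 J/(g·°C)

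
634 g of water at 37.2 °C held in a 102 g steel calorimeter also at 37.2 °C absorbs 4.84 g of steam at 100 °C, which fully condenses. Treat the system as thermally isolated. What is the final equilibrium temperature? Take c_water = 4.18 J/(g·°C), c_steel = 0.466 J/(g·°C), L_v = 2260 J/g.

Conservation of energy gives ΣQ = 0:
condense steam: −4.84·2260 = −10938
  condensate cools 100→T: 4.84·4.18·(T − 100) = 20.23(T − 100)
  water warms: 634·4.18·(T − 37.2) = 2650.1(T − 37.2)
  cup: 47.53(T − 37.2)
2717.9 T = 10938 + 2023.1 + 100353 = 113314
T ≈ 41.69 °C (< 100 °C, so full condensation is consistent).

T_f ≈ 41.7 °C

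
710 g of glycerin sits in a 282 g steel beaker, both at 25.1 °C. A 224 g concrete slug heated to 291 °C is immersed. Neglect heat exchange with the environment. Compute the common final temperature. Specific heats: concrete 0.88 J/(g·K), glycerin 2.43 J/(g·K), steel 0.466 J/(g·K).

Setting the total heat transfer to zero:
224×0.88×(T − 291) + 710×2.43×(T − 25.1) + 282×0.466×(T − 25.1) = 0
197.12(T − 291) + 1725.3(T − 25.1) + 131.41(T − 25.1) = 0
2053.8 T = 103965
T = 103965 / 2053.8 = 50.6 °C

T_f ≈ 50.6 °C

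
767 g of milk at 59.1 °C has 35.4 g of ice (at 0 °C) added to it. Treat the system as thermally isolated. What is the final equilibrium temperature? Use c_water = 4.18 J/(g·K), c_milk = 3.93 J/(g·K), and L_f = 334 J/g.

T_f ≈ 52.6 °C

Energy conservation, ΣQ = 0:
latent heat to melt: 35.4·334 = 11824
  warm the meltwater: 147.97 T
  milk cools: 767·3.93·(T − 59.1) = 3014.3(T − 59.1)
3162.3 T = 178146 − 11824 = 166322
T ≈ 52.60 °C — above 0 °C, consistent with complete melting.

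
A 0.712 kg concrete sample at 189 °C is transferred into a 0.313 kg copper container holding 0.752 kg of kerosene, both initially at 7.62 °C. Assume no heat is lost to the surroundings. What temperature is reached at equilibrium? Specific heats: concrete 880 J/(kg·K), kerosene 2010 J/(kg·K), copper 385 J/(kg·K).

Heat gained plus heat lost sum to zero:
0.712×880×(T − 189) + 0.752×2010×(T − 7.62) + 0.313×385×(T − 7.62) = 0
2258.6 T = 130856
T = 130856 / 2258.6 = 57.9 °C

T_f ≈ 57.9 °C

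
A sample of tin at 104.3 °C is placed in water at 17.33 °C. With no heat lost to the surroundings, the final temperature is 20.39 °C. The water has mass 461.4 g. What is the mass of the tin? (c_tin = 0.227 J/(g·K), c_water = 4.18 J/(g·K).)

m ≈ 310 g

|Q_tin| = |Q_water|:
m·0.227·(104.3 − 20.39) = 461.4·4.18·(20.39 − 17.33)
19.05 m = 5901.7  ⇒  m ≈ 309.8 g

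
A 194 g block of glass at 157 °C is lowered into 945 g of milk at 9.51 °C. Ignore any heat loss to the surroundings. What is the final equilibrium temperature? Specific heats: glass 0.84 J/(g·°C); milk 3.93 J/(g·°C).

Net heat exchanged in the isolated system is zero:
194·0.84·(T − 157) + 945·3.93·(T − 9.51) = 0
162.96(T − 157) + 3713.9(T − 9.51) = 0
(162.96 + 3713.9) T = 162.96·157 + 3713.9·9.51
T = 60903 / 3876.8 = 15.7 °C

T_f ≈ 15.7 °C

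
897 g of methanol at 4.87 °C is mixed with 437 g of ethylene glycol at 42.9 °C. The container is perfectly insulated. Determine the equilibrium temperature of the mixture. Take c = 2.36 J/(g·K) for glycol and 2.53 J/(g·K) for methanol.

T_f ≈ 16.8 °C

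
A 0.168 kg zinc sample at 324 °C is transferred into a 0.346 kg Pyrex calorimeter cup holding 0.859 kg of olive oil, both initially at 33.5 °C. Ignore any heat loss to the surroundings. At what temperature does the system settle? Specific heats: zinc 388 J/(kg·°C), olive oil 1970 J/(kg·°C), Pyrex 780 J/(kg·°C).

Net heat exchanged in the isolated system is zero:
0.168*388*(T − 324) + 0.859*1970*(T − 33.5) + 0.346*780*(T − 33.5) = 0
2027.3 T = 86850
T ≈ 42.84 °C

T_f ≈ 42.8 °C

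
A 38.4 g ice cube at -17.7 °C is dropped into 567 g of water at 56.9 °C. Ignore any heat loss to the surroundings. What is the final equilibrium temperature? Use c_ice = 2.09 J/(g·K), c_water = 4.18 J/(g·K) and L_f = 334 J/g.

T_f ≈ 47.7 °C

Heat gained plus heat lost sum to zero:
ice -17.7→0 °C: 38.4×2.09×17.7 = 1420.5
  fusion: m_ice L_f = 38.4×334 = 12826
  warm the meltwater: 160.51 T
  water cools: 567×4.18×(T − 56.9) = 2370.1(T − 56.9)
2530.6 T = 134856 − 14246 = 120610
T ≈ 47.66 °C — above 0 °C, consistent with complete melting.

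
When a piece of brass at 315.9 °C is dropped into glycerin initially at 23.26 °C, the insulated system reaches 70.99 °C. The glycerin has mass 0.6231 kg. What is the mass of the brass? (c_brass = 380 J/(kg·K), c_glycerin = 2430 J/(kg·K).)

m ≈ 0.777 kg

Heat gained plus heat lost sum to zero:
m×380×(70.99 − 315.9) + 0.6231×2430×(70.99 − 23.26) = 0
-93066 m = -72270
m = -72270/-93066 ≈ 0.7765 kg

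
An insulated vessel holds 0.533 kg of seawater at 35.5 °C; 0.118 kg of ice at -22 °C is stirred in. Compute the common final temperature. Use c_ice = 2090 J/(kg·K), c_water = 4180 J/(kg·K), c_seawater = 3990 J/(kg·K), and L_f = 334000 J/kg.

T_f ≈ 11.7 °C

Taking heat into each body as positive, Σ m c ΔT = 0:
ice -22→0 °C: 0.118·2090·22 = 5425.6
  latent heat to melt: 0.118·334000 = 39412
  warm the meltwater: 493.24 T
  seawater: 2126.7(T − 35.5)
2619.9 T = 75497 − 44838 = 30659
T ≈ 11.70 °C (positive, so assuming full melt was valid).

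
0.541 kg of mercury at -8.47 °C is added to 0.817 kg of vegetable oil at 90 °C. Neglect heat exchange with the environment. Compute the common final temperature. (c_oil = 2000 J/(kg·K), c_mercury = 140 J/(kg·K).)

T_f ≈ 85.6 °C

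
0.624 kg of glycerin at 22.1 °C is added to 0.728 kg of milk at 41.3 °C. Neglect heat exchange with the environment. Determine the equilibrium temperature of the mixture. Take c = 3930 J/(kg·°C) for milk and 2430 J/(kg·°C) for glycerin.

T_f ≈ 34.6 °C

Let T be the final temperature. ΣQ_i = 0:
0.728·3930·(T − 41.3) + 0.624·2430·(T − 22.1) = 0
2861(T − 41.3) + 1516.3(T − 22.1) = 0
4377.4 T = 151672
T = 151672/4377.4 ≈ 34.65 °C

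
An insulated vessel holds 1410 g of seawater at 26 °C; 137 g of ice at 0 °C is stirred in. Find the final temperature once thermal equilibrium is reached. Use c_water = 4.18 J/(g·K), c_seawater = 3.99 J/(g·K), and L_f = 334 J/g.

T_f ≈ 16.2 °C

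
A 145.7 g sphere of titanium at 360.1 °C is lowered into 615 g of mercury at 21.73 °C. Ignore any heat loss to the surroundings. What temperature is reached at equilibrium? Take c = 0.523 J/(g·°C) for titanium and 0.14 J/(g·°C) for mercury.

T_f ≈ 180.6 °C

Setting the total heat transfer to zero:
145.7·0.523·(T − 360.1) + 615·0.14·(T − 21.73) = 0
76.2(T − 360.1) + 86.1(T − 21.73) = 0
(76.2 + 86.1) T = 76.2·360.1 + 86.1·21.73
T = 29311 / 162.3 = 181 °C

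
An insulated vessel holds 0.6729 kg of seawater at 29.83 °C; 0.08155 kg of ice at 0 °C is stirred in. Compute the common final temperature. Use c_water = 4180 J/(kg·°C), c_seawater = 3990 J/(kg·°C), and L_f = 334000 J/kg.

T_f ≈ 17.5 °C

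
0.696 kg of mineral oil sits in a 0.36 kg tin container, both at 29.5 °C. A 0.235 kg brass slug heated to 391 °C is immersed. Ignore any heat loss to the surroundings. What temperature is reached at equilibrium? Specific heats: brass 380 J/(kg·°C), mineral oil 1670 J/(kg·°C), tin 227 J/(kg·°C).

T_f ≈ 53.7 °C

Conservation of energy gives ΣQ = 0:
0.235×380×(T − 391) + 0.696×1670×(T − 29.5) + 0.36×227×(T − 29.5) = 0
89.3(T − 391) + 1162.3(T − 29.5) + 81.72(T − 29.5) = 0
(89.3 + 1162.3 + 81.72) T = 89.3×391 + 1162.3×29.5 + 81.72×29.5
T = 71615/1333.3 ≈ 53.71 °C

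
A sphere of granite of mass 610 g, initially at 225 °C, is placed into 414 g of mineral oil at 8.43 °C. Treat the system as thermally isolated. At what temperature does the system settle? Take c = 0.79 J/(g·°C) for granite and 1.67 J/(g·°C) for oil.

T_f ≈ 97.4 °C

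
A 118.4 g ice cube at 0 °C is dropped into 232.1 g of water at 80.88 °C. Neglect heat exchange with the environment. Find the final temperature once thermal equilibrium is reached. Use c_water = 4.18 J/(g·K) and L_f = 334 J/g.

T_f ≈ 26.6 °C

Setting the total heat transfer to zero:
melt ice: 118.4·334 = 39546
  warm the meltwater: 494.91 T
  water: 970.18(T − 80.88)
1465.1 T = 78468 − 39546 = 38922
T ≈ 26.57 °C — above 0 °C, consistent with complete melting.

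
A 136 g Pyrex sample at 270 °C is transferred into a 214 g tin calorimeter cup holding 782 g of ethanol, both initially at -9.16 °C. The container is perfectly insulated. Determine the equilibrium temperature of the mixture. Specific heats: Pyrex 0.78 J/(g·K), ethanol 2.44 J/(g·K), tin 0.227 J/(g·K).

Setting the total heat transfer to zero:
136×0.78×(T − 270) + 782×2.44×(T − (-9.16)) + 214×0.227×(T − (-9.16)) = 0
2062.7 T = 10719
T ≈ 5.20 °C

T_f ≈ 5.2 °C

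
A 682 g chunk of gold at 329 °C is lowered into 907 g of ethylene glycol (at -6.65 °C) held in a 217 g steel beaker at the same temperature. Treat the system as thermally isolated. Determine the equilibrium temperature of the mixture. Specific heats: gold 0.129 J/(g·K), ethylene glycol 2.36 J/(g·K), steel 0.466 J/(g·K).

Net heat exchanged in the isolated system is zero:
682×0.129×(T − 329) + 907×2.36×(T − (-6.65)) + 217×0.466×(T − (-6.65)) = 0
87.98(T − 329) + 2140.5(T − (-6.65)) + 101.12(T − (-6.65)) = 0
(87.98 + 2140.5 + 101.12) T = 87.98×329 + 2140.5×(-6.65) + 101.12×(-6.65)
T = 14038/2329.6 ≈ 6.03 °C

T_f ≈ 6.0 °C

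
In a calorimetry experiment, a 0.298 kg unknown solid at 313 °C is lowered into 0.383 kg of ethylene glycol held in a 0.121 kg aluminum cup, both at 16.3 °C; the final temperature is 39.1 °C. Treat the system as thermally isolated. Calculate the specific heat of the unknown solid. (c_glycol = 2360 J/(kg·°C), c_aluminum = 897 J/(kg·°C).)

Taking heat into each body as positive, Σ m c ΔT = 0:
0.298×c×(39.1 − 313) + 0.383×2360×(39.1 − 16.3) + 0.121×897×(39.1 − 16.3) = 0
-81.62 c = -23083
c = -23083/-81.62 ≈ 282.8 J/(kg·°C)

c ≈ 283 J/(kg·°C)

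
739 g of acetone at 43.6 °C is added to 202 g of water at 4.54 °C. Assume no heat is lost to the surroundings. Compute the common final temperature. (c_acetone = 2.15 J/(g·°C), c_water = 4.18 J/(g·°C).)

T_f ≈ 30.0 °C

T_f is the heat-capacity-weighted average of the initial temperatures:
T_f = (1588.8*43.6 + 844.36*4.54) / (1588.8 + 844.36)
    = 73107 / 2433.2 ≈ 30.05 °C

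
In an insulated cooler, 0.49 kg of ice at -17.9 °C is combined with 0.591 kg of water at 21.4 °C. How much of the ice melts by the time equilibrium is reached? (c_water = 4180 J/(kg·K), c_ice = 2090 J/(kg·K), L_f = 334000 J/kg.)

Water can give up m c ΔT = 0.591×4180×21.4 = 52866 J before reaching 0 °C.
Of that, 0.49×2090×17.9 = 18331 J goes to bring the ice to 0 °C, leaving 34535 J.
Fully melting the ice requires m_ice L_f = 0.49×334000 = 163660 J.
That's not enough to melt it all — equilibrium is at 0 °C with ice remaining.
m_melt = 34535 / L_f = 0.1034 kg.

m_melted ≈ 0.103 kg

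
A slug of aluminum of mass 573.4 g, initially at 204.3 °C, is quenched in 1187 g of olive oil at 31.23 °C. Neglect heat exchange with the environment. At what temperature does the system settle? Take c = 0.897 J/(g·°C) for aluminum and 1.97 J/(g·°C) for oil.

Let T be the final temperature. ΣQ_i = 0:
573.4×0.897×(T − 204.3) + 1187×1.97×(T − 31.23) = 0
514.34(T − 204.3) + 2338.4(T − 31.23) = 0
(514.34 + 2338.4) T = 514.34×204.3 + 2338.4×31.23
T ≈ 62.43 °C

T_f ≈ 62.4 °C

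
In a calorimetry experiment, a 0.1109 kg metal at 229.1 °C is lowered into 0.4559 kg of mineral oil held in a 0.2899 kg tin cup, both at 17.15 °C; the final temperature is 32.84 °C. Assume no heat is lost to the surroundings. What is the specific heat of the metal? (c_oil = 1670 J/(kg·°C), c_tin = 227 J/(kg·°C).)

c ≈ 596 J/(kg·°C)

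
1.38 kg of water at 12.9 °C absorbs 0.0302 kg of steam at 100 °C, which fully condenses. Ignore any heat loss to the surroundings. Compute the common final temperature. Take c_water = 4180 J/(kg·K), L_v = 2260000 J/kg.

T_f ≈ 26.3 °C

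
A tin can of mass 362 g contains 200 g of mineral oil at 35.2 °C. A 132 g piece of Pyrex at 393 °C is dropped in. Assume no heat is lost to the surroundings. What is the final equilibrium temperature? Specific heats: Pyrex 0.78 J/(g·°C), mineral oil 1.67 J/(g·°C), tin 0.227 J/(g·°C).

Energy conservation, ΣQ = 0:
132*0.78*(T − 393) + 200*1.67*(T − 35.2) + 362*0.227*(T − 35.2) = 0
(102.96 + 334 + 82.17) T = 102.96*393 + 334*35.2 + 82.17*35.2
T = 55113 / 519.13 = 106 °C

T_f ≈ 106.2 °C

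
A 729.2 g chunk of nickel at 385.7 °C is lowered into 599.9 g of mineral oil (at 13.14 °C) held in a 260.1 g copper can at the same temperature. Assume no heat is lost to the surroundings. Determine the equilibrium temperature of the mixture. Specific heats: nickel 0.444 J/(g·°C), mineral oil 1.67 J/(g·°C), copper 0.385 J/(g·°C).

T_f = Σ m_i c_i T_i / Σ m_i c_i:
T_f = (323.76*385.7 + 1001.8*13.14 + 100.14*13.14) / (323.76 + 1001.8 + 100.14)
    = 139356 / 1425.7 ≈ 97.74 °C

T_f ≈ 97.7 °C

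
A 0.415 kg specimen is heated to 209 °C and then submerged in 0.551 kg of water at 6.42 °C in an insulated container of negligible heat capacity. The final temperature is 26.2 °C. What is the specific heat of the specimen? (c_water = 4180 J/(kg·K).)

c ≈ 601 J/(kg·K)

Taking heat into each body as positive, Σ m c ΔT = 0:
0.415×c×(26.2 − 209) + 0.551×4180×(26.2 − 6.42) = 0
-75.86 c = -45557
c = -45557/-75.86 ≈ 600.5 J/(kg·K)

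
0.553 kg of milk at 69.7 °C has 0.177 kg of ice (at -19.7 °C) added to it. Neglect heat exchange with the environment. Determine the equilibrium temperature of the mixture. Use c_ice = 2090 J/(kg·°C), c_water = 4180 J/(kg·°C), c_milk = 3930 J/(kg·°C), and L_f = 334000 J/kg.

T_f ≈ 29.2 °C

Net heat exchanged in the isolated system is zero:
ice -19.7→0 °C: 0.177·2090·19.7 = 7287.6; melt ice: 0.177·334000 = 59118; meltwater 0→T: 0.177·4180·T = 739.86 T; milk: 2173.3(T − 69.7)
2913.2 T = 151478 − 66406 = 85073
T ≈ 29.20 °C — above 0 °C, consistent with complete melting.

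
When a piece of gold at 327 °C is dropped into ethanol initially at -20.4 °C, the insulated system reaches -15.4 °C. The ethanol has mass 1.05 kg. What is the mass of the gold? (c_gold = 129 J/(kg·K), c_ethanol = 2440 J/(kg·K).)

m ≈ 0.29 kg

|Q_gold| = |Q_ethanol|:
m·129·(327 − -15.4) = 1.05·2440·(-15.4 − (-20.4))
44170 m = 12810  ⇒  m ≈ 0.29 kg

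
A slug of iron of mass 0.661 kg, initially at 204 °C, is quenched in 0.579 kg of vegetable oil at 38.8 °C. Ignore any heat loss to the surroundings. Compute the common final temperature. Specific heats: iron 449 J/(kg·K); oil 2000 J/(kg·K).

T_f ≈ 72.5 °C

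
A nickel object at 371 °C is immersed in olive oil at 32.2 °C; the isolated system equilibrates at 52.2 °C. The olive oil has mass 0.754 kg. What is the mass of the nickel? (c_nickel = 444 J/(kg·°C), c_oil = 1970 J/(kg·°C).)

m ≈ 0.21 kg

Heat gained plus heat lost sum to zero:
m×444×(52.2 − 371) + 0.754×1970×(52.2 − 32.2) = 0
-141547 m = -29708
m = -29708/-141547 ≈ 0.2099 kg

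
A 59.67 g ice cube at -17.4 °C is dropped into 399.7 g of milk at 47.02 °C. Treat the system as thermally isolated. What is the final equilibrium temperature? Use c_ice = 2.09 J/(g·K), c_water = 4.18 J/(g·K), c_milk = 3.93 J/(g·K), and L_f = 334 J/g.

T_f ≈ 28.4 °C

Let T be the final temperature. ΣQ_i = 0:
warm ice to 0 °C: 59.67·2.09·(0 − (-17.4)) = 2170
  latent heat to melt: 59.67·334 = 19930
  warm the meltwater: 249.42 T
  milk cools: 399.7·3.93·(T − 47.02) = 1570.8(T − 47.02)
1820.2 T = 73860 − 22100 = 51760
T ≈ 28.44 °C. Since T > 0 °C, the all-ice-melts assumption holds.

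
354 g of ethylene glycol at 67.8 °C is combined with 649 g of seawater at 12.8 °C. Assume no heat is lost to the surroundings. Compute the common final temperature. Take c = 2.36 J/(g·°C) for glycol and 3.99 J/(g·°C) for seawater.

Taking heat into each body as positive, Σ m c ΔT = 0:
354×2.36×(T − 67.8) + 649×3.99×(T − 12.8) = 0
835.44(T − 67.8) + 2589.5(T − 12.8) = 0
3425 T = 89789
T = 89789 / 3425 = 26.2 °C

T_f ≈ 26.2 °C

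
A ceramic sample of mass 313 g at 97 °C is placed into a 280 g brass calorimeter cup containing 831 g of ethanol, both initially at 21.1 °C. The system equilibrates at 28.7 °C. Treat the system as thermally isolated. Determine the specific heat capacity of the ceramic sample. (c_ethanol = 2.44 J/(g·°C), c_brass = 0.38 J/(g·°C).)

c ≈ 0.759 J/(g·°C)

Energy conservation, ΣQ = 0:
313×c×(28.7 − 97) + 831×2.44×(28.7 − 21.1) + 280×0.38×(28.7 − 21.1) = 0
-21378 c = -16219
c = -16219/-21378 ≈ 0.7587 J/(g·°C)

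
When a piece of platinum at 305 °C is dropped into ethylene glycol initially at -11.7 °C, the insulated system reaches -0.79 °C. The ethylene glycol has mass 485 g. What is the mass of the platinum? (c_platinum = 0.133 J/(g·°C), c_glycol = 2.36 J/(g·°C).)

m ≈ 307 g

Setting the total heat transfer to zero:
m·0.133·(-0.79 − 305) + 485·2.36·(-0.79 − (-11.7)) = 0
-40.67 m = -12488
m = -12488/-40.67 ≈ 307 g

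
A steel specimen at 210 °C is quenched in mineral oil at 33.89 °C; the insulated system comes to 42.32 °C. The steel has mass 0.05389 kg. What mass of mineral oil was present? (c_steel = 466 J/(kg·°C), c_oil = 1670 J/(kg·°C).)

Heat gained plus heat lost sum to zero:
0.05389×466×(42.32 − 210) + m×1670×(42.32 − 33.89) = 0
14078 m = 4210.9
m = 4210.9/14078 ≈ 0.2991 kg

m ≈ 0.299 kg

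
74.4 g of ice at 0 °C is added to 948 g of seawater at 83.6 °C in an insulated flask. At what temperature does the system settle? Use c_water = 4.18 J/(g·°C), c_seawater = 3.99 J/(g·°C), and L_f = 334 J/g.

T_f ≈ 71.2 °C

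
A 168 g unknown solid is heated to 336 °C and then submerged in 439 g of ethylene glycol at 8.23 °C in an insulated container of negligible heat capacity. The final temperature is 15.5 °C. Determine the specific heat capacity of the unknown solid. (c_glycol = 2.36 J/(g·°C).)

c ≈ 0.14 J/(g·°C)

Heat lost by the unknown solid = heat gained by the glycol:
168×c×(336 − 15.5) = 439×2.36×(15.5 − 8.23)
53844 c = 7532  ⇒  c ≈ 0.1399 J/(g·°C)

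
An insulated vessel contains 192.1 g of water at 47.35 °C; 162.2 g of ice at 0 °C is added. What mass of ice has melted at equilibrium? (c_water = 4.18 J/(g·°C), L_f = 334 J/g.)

m_melted ≈ 114 g

Heat available from the water dropping to 0 °C: 192.1×4.18×47.35 = 38021 J.
Fully melting the ice requires m_ice L_f = 162.2×334 = 54175 J.
38021 J < 54175 J, so only part of the ice melts and the system sits at 0 °C.
Mass melted = 38021/334 ≈ 113.8 g.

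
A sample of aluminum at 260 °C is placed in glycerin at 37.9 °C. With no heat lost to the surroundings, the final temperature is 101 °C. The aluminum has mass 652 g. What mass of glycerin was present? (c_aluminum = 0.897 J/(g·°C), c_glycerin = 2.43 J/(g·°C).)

m ≈ 606 g

Let T be the final temperature. ΣQ_i = 0:
652×0.897×(101 − 260) + m×2.43×(101 − 37.9) = 0
153.33 m = 92990
m = 92990/153.33 ≈ 606.5 g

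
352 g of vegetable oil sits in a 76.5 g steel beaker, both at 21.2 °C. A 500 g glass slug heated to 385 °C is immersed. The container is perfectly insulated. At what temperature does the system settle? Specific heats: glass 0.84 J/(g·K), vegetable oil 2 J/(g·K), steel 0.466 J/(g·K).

T_f ≈ 153.0 °C

Setting the total heat transfer to zero:
500×0.84×(T − 385) + 352×2×(T − 21.2) + 76.5×0.466×(T − 21.2) = 0
1159.6 T = 177381
T = 177381/1159.6 ≈ 152.96 °C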